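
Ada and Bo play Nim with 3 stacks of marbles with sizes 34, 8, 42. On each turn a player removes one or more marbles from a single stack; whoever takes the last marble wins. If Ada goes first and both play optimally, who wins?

Bo wins

Compute the nim-sum pairwise:
34 XOR 8 = 42
42 XOR 42 = 0
The nim-sum is 0, so this is a P-position: the player to move is in a losing position under optimal play; Ada is about to move from it and so loses — Bo wins.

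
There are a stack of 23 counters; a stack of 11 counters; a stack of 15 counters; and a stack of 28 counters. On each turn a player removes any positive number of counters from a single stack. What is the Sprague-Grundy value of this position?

Compute the nim-sum pairwise:
23 XOR 11 = 28
28 XOR 15 = 19
19 XOR 28 = 15

15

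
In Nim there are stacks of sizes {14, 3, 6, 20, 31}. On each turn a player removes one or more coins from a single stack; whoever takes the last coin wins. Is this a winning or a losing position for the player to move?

Losing position

Compute the nim-sum pairwise:
14 XOR 3 = 13
13 XOR 6 = 11
11 XOR 20 = 31
31 XOR 31 = 0
The nim-sum is 0, so this is a P-position: the player to move is in a losing position under optimal play.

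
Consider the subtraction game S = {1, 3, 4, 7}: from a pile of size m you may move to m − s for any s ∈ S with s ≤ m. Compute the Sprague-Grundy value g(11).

1

Build the Grundy sequence with g(k) = mex{g(k−s) : s ∈ {1, 3, 4, 7}, s ≤ k}:
g(0) = mex{} = 0
g(1) = mex{0} = 1
g(2) = mex{1} = 0
g(3) = mex{0} = 1
g(4) = mex{0,1} = 2
g(5) = mex{0,1,2} = 3
g(6) = mex{0,1,3} = 2
g(7) = mex{0,1,2} = 3
g(8) = mex{1,2,3} = 0
g(9) = mex{0,2,3} = 1
g(10) = mex{1,2,3} = 0
g(11) = mex{0,2,3} = 1
So g(11) = 1.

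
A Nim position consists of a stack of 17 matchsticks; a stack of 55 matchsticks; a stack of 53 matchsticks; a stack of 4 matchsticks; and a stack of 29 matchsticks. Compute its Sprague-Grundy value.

10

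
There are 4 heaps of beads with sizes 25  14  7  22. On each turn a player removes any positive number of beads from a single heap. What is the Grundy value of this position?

6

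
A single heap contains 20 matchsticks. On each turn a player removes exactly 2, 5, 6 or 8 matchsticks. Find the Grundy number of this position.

1

Build the Grundy sequence with g(k) = mex{g(k−s) : s ∈ {2, 5, 6, 8}, s ≤ k}:
k:     0  1  2  3  4  5  6  7  8  9 10 11 12 13 14 15 16 17 18 19 20
g(k):  0  0  1  1  0  2  1  3  2  2  3  0  2  1  0  0  1  1  0  2  1
So g(20) = 1.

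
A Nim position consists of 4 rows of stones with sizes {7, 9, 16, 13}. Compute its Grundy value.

19

Compute the nim-sum pairwise:
7 ⊕ 9 = 14
14 ⊕ 16 = 30
30 ⊕ 13 = 19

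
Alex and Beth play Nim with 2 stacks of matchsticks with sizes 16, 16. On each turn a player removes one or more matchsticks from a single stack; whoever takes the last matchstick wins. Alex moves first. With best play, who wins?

Beth wins

Nim-sum: 16 XOR 16 = 0.
The nim-sum is 0, so this is a P-position: the player to move is in a losing position under optimal play; Alex is about to move from it and so loses — Beth wins.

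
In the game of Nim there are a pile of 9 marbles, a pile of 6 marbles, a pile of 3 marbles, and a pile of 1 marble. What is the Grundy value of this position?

13

Nim-sum: 9 XOR 6 XOR 3 XOR 1 = 13.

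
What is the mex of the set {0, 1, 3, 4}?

The values 0, 1 are all present; 2 is the first non-negative integer missing from the set.

2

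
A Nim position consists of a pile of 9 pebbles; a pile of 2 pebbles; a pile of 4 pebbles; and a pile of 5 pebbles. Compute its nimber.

In binary:
  1001  (9)
  0010  (2)
  0100  (4)
  0101  (5)
  ----
  1010  (10)

10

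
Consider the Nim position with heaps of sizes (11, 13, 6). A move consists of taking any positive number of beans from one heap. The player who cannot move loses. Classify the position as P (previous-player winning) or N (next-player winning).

Write each in binary and XOR column by column:
  1011  (11)
  1101  (13)
  0110  (6)
  ----
  0000  (0)
The nim-sum is 0, so this is a P-position: the player to move is in a losing position under optimal play.

P-position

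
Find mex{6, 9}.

0 is not in the set, so the mex is 0.

0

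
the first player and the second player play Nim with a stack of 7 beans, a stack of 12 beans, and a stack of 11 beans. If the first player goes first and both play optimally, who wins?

Write each in binary and XOR column by column:
  0111  (7)
  1100  (12)
  1011  (11)
  ----
  0000  (0)
The nim-sum is 0, so this is a P-position: the player to move is in a losing position under optimal play; the first player is about to move from it and so loses — the second player wins.

the second player wins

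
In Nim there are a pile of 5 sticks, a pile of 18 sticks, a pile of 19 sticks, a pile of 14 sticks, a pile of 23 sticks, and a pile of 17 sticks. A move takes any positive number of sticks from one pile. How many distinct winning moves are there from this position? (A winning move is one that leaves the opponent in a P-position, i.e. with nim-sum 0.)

1

In binary:
  00101  (5)
  10010  (18)
  10011  (19)
  01110  (14)
  10111  (23)
  10001  (17)
  -----
  01100  (12)
The overall nim-sum is X = 12. A pile of size p has a winning move iff p XOR X < p (reduce it to p XOR X).
  5: 5 XOR 12 = 9 ≥ 5 — no move.
  18: 18 XOR 12 = 30 ≥ 18 — no move.
  19: 19 XOR 12 = 31 ≥ 19 — no move.
  14: 14 XOR 12 = 2 < 14 — winning move (to 2).
  23: 23 XOR 12 = 27 ≥ 23 — no move.
  17: 17 XOR 12 = 29 ≥ 17 — no move.
That gives 1 winning move.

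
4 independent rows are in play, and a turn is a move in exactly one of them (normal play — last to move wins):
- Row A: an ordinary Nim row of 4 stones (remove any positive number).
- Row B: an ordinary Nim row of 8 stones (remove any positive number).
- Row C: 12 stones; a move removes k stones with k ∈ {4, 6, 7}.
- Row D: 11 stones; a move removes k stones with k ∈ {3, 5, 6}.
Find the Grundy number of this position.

Row A is a plain Nim row of size 4, so its Grundy value is 4.
Row B is a plain Nim row of size 8, so its Grundy value is 8.
Build the Grundy sequence for row C with g(k) = mex{g(k−s) : s ∈ {4, 6, 7}, s ≤ k}:
k:     0  1  2  3  4  5  6  7  8  9 10 11 12
g(k):  0  0  0  0  1  1  1  1  2  2  2  0  0
So g(12) = 0.
For row D, compute g(0), g(1), … with moves {3, 5, 6}:
k:     0  1  2  3  4  5  6  7  8  9 10 11
g(k):  0  0  0  1  1  1  2  2  2  0  0  0
So g(11) = 0.
The value of a disjunctive sum is the nim-sum of the parts.
Combined value = 4 ⊕ 8 ⊕ 0 ⊕ 0 = 12.

12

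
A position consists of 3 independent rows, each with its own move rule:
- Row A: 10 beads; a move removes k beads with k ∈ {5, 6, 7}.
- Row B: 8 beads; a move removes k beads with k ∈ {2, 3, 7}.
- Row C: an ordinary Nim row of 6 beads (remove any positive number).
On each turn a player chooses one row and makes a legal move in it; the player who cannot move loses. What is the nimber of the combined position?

Grundy values for row A (subtraction set {5, 6, 7}):
g(0) = mex{} = 0
g(1) = mex{} = 0
g(2) = mex{} = 0
g(3) = mex{} = 0
g(4) = mex{} = 0
g(5) = mex{0} = 1
g(6) = mex{0} = 1
g(7) = mex{0} = 1
g(8) = mex{0} = 1
g(9) = mex{0} = 1
g(10) = mex{0,1} = 2
So g(10) = 2.
For row B, compute g(0), g(1), … with moves {2, 3, 7}:
k:     0  1  2  3  4  5  6  7  8
g(k):  0  0  1  1  2  0  0  1  1
So g(8) = 1.
Row C is a plain Nim row of size 6, so its Grundy value is 6.
The value of a disjunctive sum is the nim-sum of the parts.
Combined value = 2 XOR 1 XOR 6 = 5.

5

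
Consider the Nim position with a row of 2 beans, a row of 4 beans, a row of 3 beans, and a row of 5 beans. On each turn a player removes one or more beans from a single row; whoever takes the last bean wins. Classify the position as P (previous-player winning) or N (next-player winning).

Nim-sum: 2 XOR 4 XOR 3 XOR 5 = 0.
The nim-sum is 0, so this is a P-position: the player to move is in a losing position under optimal play.

P-position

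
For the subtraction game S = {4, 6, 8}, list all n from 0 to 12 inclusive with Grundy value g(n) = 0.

0, 1, 2, 3, 12

Compute g(0), g(1), … for moves {4, 6, 8}:
g(0) = mex{} = 0
g(1) = mex{} = 0
g(2) = mex{} = 0
g(3) = mex{} = 0
g(4) = mex{0} = 1
g(5) = mex{0} = 1
g(6) = mex{0} = 1
g(7) = mex{0} = 1
g(8) = mex{0,1} = 2
g(9) = mex{0,1} = 2
g(10) = mex{0,1} = 2
g(11) = mex{0,1} = 2
g(12) = mex{1,2} = 0
The P-positions (g = 0) in 0..12 are 0, 1, 2, 3, 12.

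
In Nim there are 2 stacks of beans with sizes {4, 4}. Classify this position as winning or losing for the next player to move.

Losing position

Compute the nim-sum pairwise:
4 XOR 4 = 0
The nim-sum is 0, so this is a P-position: the player to move is in a losing position under optimal play.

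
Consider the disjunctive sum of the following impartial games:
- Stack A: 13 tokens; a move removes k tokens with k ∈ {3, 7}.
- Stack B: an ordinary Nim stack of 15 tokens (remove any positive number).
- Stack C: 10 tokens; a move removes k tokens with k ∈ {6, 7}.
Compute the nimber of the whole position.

Grundy values for stack A (subtraction set {3, 7}):
g(0) = mex{} = 0
g(1) = mex{} = 0
g(2) = mex{} = 0
g(3) = mex{0} = 1
g(4) = mex{0} = 1
g(5) = mex{0} = 1
g(6) = mex{1} = 0
g(7) = mex{0,1} = 2
g(8) = mex{0,1} = 2
g(9) = mex{0} = 1
g(10) = mex{1,2} = 0
g(11) = mex{1,2} = 0
g(12) = mex{1} = 0
g(13) = mex{0} = 1
So g(13) = 1.
Stack B is a plain Nim stack of size 15, so its Grundy value is 15.
Grundy values for stack C (subtraction set {6, 7}):
g(0) = mex{} = 0
g(1) = mex{} = 0
g(2) = mex{} = 0
g(3) = mex{} = 0
g(4) = mex{} = 0
g(5) = mex{} = 0
g(6) = mex{0} = 1
g(7) = mex{0} = 1
g(8) = mex{0} = 1
g(9) = mex{0} = 1
g(10) = mex{0} = 1
So g(10) = 1.
The value of a disjunctive sum is the nim-sum of the parts.
Combined value = 1 ⊕ 15 ⊕ 1 = 15.

15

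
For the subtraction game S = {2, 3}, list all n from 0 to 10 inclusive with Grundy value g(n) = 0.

0, 1, 5, 6, 10

Build the Grundy sequence with g(k) = mex{g(k−s) : s ∈ {2, 3}, s ≤ k}:
g(0) = mex{} = 0
g(1) = mex{} = 0
g(2) = mex{0} = 1
g(3) = mex{0} = 1
g(4) = mex{0,1} = 2
g(5) = mex{1} = 0
g(6) = mex{1,2} = 0
g(7) = mex{0,2} = 1
g(8) = mex{0} = 1
g(9) = mex{0,1} = 2
g(10) = mex{1} = 0
The P-positions (g = 0) in 0..10 are 0, 1, 5, 6, 10.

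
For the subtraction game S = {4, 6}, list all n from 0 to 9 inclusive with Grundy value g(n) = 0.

Grundy values for subtraction set {4, 6}:
k:     0  1  2  3  4  5  6  7  8  9
g(k):  0  0  0  0  1  1  1  1  2  2
The P-positions (g = 0) in 0..9 are 0, 1, 2, 3.

0, 1, 2, 3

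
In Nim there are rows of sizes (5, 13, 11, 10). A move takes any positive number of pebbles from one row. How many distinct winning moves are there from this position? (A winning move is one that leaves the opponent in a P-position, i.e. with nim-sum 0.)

3

Compute the nim-sum pairwise:
5 ⊕ 13 = 8
8 ⊕ 11 = 3
3 ⊕ 10 = 9
The overall nim-sum is X = 9. A row of size p has a winning move iff p XOR X < p (reduce it to p XOR X).
  5: 5 XOR 9 = 12 ≥ 5 — no move.
  13: 13 XOR 9 = 4 < 13 — winning move (to 4).
  11: 11 XOR 9 = 2 < 11 — winning move (to 2).
  10: 10 XOR 9 = 3 < 10 — winning move (to 3).
That gives 3 winning moves.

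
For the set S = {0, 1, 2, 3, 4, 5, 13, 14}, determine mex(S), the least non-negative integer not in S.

The values 0, 1, 2, 3, 4, 5 are all present; 6 is the first non-negative integer missing from the set.

6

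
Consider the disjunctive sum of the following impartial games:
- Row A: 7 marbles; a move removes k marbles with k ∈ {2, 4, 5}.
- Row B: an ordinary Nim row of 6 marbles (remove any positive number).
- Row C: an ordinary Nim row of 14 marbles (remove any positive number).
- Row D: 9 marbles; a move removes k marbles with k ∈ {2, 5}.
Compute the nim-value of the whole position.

Build the Grundy sequence for row A with g(k) = mex{g(k−s) : s ∈ {2, 4, 5}, s ≤ k}:
g(0) = mex{} = 0
g(1) = mex{} = 0
g(2) = mex{0} = 1
g(3) = mex{0} = 1
g(4) = mex{0,1} = 2
g(5) = mex{0,1} = 2
g(6) = mex{0,1,2} = 3
g(7) = mex{1,2} = 0
So g(7) = 0.
Row B is a plain Nim row of size 6, so its Grundy value is 6.
Row C is a plain Nim row of size 14, so its Grundy value is 14.
Grundy values for row D (subtraction set {2, 5}):
g(0) = mex{} = 0
g(1) = mex{} = 0
g(2) = mex{0} = 1
g(3) = mex{0} = 1
g(4) = mex{1} = 0
g(5) = mex{0,1} = 2
g(6) = mex{0} = 1
g(7) = mex{1,2} = 0
g(8) = mex{1} = 0
g(9) = mex{0} = 1
So g(9) = 1.
The value of a disjunctive sum is the nim-sum of the parts.
Combined value = 0 XOR 6 XOR 14 XOR 1 = 9.

9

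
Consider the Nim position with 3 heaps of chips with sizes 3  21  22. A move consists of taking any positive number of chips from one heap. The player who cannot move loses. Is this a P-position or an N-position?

P-position

Nim-sum: 3 ^ 21 ^ 22 = 0.
The nim-sum is 0, so this is a P-position: the player to move is in a losing position under optimal play.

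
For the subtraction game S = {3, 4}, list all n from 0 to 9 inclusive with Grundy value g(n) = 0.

Build the Grundy sequence with g(k) = mex{g(k−s) : s ∈ {3, 4}, s ≤ k}:
g(0) = mex{} = 0
g(1) = mex{} = 0
g(2) = mex{} = 0
g(3) = mex{0} = 1
g(4) = mex{0} = 1
g(5) = mex{0} = 1
g(6) = mex{0,1} = 2
g(7) = mex{1} = 0
g(8) = mex{1} = 0
g(9) = mex{1,2} = 0
The P-positions (g = 0) in 0..9 are 0, 1, 2, 7, 8, 9.

0, 1, 2, 7, 8, 9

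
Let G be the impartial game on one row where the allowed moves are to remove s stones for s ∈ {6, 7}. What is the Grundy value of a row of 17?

0

Compute g(0), g(1), … for moves {6, 7}:
k:     0  1  2  3  4  5  6  7  8  9 10 11 12 13 14 15 16 17
g(k):  0  0  0  0  0  0  1  1  1  1  1  1  2  0  0  0  0  0
So g(17) = 0.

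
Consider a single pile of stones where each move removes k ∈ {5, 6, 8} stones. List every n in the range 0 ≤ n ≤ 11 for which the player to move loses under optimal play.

0, 1, 2, 3, 4

Build the Grundy sequence with g(k) = mex{g(k−s) : s ∈ {5, 6, 8}, s ≤ k}:
g(0) = mex{} = 0
g(1) = mex{} = 0
g(2) = mex{} = 0
g(3) = mex{} = 0
g(4) = mex{} = 0
g(5) = mex{0} = 1
g(6) = mex{0} = 1
g(7) = mex{0} = 1
g(8) = mex{0} = 1
g(9) = mex{0} = 1
g(10) = mex{0,1} = 2
g(11) = mex{0,1} = 2
The P-positions (g = 0) in 0..11 are 0, 1, 2, 3, 4.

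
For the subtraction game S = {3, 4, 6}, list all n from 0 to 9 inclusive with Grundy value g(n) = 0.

0, 1, 2, 9

Build the Grundy sequence with g(k) = mex{g(k−s) : s ∈ {3, 4, 6}, s ≤ k}:
k:     0  1  2  3  4  5  6  7  8  9
g(k):  0  0  0  1  1  1  2  2  2  0
The P-positions (g = 0) in 0..9 are 0, 1, 2, 9.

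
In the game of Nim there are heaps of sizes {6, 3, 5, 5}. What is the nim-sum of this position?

Nim-sum: 6 ⊕ 3 ⊕ 5 ⊕ 5 = 5.

5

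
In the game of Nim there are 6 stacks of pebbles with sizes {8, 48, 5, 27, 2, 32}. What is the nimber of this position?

4

Compute the nim-sum pairwise:
8 ^ 48 = 56
56 ^ 5 = 61
61 ^ 27 = 38
38 ^ 2 = 36
36 ^ 32 = 4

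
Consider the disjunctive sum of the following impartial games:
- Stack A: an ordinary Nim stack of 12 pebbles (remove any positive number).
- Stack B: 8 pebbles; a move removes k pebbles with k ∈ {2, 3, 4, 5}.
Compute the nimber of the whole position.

12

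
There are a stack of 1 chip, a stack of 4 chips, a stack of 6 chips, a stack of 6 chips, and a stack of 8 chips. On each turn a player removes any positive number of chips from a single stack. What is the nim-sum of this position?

13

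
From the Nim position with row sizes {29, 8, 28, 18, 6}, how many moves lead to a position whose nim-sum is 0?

Nim-sum: 29 ⊕ 8 ⊕ 28 ⊕ 18 ⊕ 6 = 29.
The overall nim-sum is X = 29. A row of size p has a winning move iff p XOR X < p (reduce it to p XOR X).
  29: 29 XOR 29 = 0 < 29 — winning move (to 0).
  8: 8 XOR 29 = 21 ≥ 8 — no move.
  28: 28 XOR 29 = 1 < 28 — winning move (to 1).
  18: 18 XOR 29 = 15 < 18 — winning move (to 15).
  6: 6 XOR 29 = 27 ≥ 6 — no move.
That gives 3 winning moves.

3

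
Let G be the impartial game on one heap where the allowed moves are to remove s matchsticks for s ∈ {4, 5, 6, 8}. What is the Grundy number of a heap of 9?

Grundy values for subtraction set {4, 5, 6, 8}:
g(0) = mex{} = 0
g(1) = mex{} = 0
g(2) = mex{} = 0
g(3) = mex{} = 0
g(4) = mex{0} = 1
g(5) = mex{0} = 1
g(6) = mex{0} = 1
g(7) = mex{0} = 1
g(8) = mex{0,1} = 2
g(9) = mex{0,1} = 2
So g(9) = 2.

2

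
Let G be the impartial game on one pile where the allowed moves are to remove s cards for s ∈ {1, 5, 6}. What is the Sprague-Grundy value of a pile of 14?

Compute g(0), g(1), … for moves {1, 5, 6}:
g(0) = mex{} = 0
g(1) = mex{0} = 1
g(2) = mex{1} = 0
g(3) = mex{0} = 1
g(4) = mex{1} = 0
g(5) = mex{0} = 1
g(6) = mex{0,1} = 2
g(7) = mex{0,1,2} = 3
g(8) = mex{0,1,3} = 2
g(9) = mex{0,1,2} = 3
g(10) = mex{0,1,3} = 2
g(11) = mex{1,2} = 0
g(12) = mex{0,2,3} = 1
g(13) = mex{1,2,3} = 0
g(14) = mex{0,2,3} = 1
So g(14) = 1.

1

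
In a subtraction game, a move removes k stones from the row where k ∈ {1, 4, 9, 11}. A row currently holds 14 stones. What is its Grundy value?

2

Build the Grundy sequence with g(k) = mex{g(k−s) : s ∈ {1, 4, 9, 11}, s ≤ k}:
g(0) = mex{} = 0
g(1) = mex{0} = 1
g(2) = mex{1} = 0
g(3) = mex{0} = 1
g(4) = mex{0,1} = 2
g(5) = mex{1,2} = 0
g(6) = mex{0} = 1
g(7) = mex{1} = 0
g(8) = mex{0,2} = 1
g(9) = mex{0,1} = 2
g(10) = mex{1,2} = 0
g(11) = mex{0} = 1
g(12) = mex{1} = 0
g(13) = mex{0,2} = 1
g(14) = mex{0,1} = 2
So g(14) = 2.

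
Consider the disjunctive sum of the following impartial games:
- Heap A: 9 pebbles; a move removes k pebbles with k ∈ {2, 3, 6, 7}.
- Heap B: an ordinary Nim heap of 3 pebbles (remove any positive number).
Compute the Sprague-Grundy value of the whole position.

3

Build the Grundy sequence for heap A with g(k) = mex{g(k−s) : s ∈ {2, 3, 6, 7}, s ≤ k}:
g(0) = mex{} = 0
g(1) = mex{} = 0
g(2) = mex{0} = 1
g(3) = mex{0} = 1
g(4) = mex{0,1} = 2
g(5) = mex{1} = 0
g(6) = mex{0,1,2} = 3
g(7) = mex{0,2} = 1
g(8) = mex{0,1,3} = 2
g(9) = mex{1,3} = 0
So g(9) = 0.
Heap B is a plain Nim heap of size 3, so its Grundy value is 3.
The value of a disjunctive sum is the nim-sum of the parts.
Combined value = 0 ⊕ 3 = 3.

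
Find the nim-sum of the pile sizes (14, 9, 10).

13

Compute the nim-sum pairwise:
14 ^ 9 = 7
7 ^ 10 = 13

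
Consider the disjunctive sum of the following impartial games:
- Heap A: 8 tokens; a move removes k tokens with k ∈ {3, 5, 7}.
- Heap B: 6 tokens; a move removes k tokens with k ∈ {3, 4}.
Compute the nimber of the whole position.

Build the Grundy sequence for heap A with g(k) = mex{g(k−s) : s ∈ {3, 5, 7}, s ≤ k}:
g(0) = mex{} = 0
g(1) = mex{} = 0
g(2) = mex{} = 0
g(3) = mex{0} = 1
g(4) = mex{0} = 1
g(5) = mex{0} = 1
g(6) = mex{0,1} = 2
g(7) = mex{0,1} = 2
g(8) = mex{0,1} = 2
So g(8) = 2.
For heap B, compute g(0), g(1), … with moves {3, 4}:
g(0) = mex{} = 0
g(1) = mex{} = 0
g(2) = mex{} = 0
g(3) = mex{0} = 1
g(4) = mex{0} = 1
g(5) = mex{0} = 1
g(6) = mex{0,1} = 2
So g(6) = 2.
By the Sprague-Grundy theorem, the Grundy value of a sum of independent games is the XOR of the component values.
Combined value = 2 ⊕ 2 = 0.

0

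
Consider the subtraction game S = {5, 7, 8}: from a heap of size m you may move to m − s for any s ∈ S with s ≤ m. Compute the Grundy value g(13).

0

Grundy values for subtraction set {5, 7, 8}:
k:     0  1  2  3  4  5  6  7  8  9 10 11 12 13
g(k):  0  0  0  0  0  1  1  1  1  1  2  2  2  0
So g(13) = 0.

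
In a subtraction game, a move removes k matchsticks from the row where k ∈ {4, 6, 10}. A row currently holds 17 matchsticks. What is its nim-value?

0

Compute g(0), g(1), … for moves {4, 6, 10}:
k:     0  1  2  3  4  5  6  7  8  9 10 11 12 13 14 15 16 17
g(k):  0  0  0  0  1  1  1  1  2  2  2  2  3  3  0  0  0  0
So g(17) = 0.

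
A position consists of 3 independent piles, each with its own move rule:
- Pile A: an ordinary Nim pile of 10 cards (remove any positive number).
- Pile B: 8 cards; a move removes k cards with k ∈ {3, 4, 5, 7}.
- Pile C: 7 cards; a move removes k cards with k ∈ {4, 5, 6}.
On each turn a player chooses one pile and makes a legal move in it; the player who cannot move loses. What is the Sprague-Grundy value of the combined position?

9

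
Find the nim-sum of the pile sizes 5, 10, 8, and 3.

Compute the nim-sum pairwise:
5 ^ 10 = 15
15 ^ 8 = 7
7 ^ 3 = 4

4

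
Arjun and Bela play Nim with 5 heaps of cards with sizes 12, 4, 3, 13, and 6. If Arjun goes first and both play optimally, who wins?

Bela wins

Compute the nim-sum pairwise:
12 ⊕ 4 = 8
8 ⊕ 3 = 11
11 ⊕ 13 = 6
6 ⊕ 6 = 0
The nim-sum is 0, so this is a P-position: the player to move is in a losing position under optimal play; Arjun is about to move from it and so loses — Bela wins.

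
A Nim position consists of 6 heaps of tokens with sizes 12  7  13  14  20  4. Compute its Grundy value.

Compute the nim-sum pairwise:
12 XOR 7 = 11
11 XOR 13 = 6
6 XOR 14 = 8
8 XOR 20 = 28
28 XOR 4 = 24

24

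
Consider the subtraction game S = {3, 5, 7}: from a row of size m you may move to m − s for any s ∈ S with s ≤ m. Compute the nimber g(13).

Build the Grundy sequence with g(k) = mex{g(k−s) : s ∈ {3, 5, 7}, s ≤ k}:
k:     0  1  2  3  4  5  6  7  8  9 10 11 12 13
g(k):  0  0  0  1  1  1  2  2  2  3  0  0  0  1
So g(13) = 1.

1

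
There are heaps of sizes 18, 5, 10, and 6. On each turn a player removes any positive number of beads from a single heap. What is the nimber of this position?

27

Nim-sum: 18 ^ 5 ^ 10 ^ 6 = 27.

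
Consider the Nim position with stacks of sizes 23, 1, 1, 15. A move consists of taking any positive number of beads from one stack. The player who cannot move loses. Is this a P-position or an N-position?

N-position

Nim-sum: 23 XOR 1 XOR 1 XOR 15 = 24.
The nim-sum is 24 ≠ 0, so this is an N-position: the player to move can win.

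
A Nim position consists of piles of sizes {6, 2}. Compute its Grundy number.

Nim-sum: 6 ⊕ 2 = 4.

4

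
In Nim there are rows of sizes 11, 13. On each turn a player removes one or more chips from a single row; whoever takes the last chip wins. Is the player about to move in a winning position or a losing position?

In binary:
  1011  (11)
  1101  (13)
  ----
  0110  (6)
The nim-sum is 6 ≠ 0, so this is an N-position: the player to move can win.

Winning position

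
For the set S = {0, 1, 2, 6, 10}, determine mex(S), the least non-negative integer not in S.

The values 0, 1, 2 are all present; 3 is the first non-negative integer missing from the set.

3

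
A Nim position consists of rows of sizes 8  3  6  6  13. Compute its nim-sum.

6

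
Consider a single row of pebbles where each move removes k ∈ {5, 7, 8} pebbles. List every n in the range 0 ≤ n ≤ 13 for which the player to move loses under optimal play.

0, 1, 2, 3, 4, 13

Compute g(0), g(1), … for moves {5, 7, 8}:
g(0) = mex{} = 0
g(1) = mex{} = 0
g(2) = mex{} = 0
g(3) = mex{} = 0
g(4) = mex{} = 0
g(5) = mex{0} = 1
g(6) = mex{0} = 1
g(7) = mex{0} = 1
g(8) = mex{0} = 1
g(9) = mex{0} = 1
g(10) = mex{0,1} = 2
g(11) = mex{0,1} = 2
g(12) = mex{0,1} = 2
g(13) = mex{1} = 0
The P-positions (g = 0) in 0..13 are 0, 1, 2, 3, 4, 13.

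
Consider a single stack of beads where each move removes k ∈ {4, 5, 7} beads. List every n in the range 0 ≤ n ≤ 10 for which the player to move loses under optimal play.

0, 1, 2, 3

Grundy values for subtraction set {4, 5, 7}:
k:     0  1  2  3  4  5  6  7  8  9 10
g(k):  0  0  0  0  1  1  1  1  2  2  2
The P-positions (g = 0) in 0..10 are 0, 1, 2, 3.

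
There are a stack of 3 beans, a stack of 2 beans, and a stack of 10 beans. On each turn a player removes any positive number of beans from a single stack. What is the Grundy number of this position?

Nim-sum: 3 ^ 2 ^ 10 = 11.

11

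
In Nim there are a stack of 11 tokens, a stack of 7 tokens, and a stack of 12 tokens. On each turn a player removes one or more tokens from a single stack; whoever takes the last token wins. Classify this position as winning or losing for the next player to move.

Nim-sum: 11 ^ 7 ^ 12 = 0.
The nim-sum is 0, so this is a P-position: the player to move is in a losing position under optimal play.

Losing position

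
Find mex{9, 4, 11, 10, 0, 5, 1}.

2

The values 0, 1 are all present; 2 is the first non-negative integer missing from the set.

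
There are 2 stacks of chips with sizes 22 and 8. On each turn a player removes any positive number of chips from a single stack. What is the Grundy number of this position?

30

Bitwise XOR of the heap sizes:
  10110  (22)
  01000  (8)
  -----
  11110  (30)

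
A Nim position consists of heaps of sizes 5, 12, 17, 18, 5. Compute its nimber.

15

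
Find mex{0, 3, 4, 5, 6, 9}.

0 is in the set but 1 is not, so the mex is 1.

1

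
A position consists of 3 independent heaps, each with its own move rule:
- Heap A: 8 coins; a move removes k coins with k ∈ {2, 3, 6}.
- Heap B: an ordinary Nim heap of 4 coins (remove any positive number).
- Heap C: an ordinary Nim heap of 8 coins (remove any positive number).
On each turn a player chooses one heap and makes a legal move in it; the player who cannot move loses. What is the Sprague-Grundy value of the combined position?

14

For heap A, compute g(0), g(1), … with moves {2, 3, 6}:
k:     0  1  2  3  4  5  6  7  8
g(k):  0  0  1  1  2  0  3  1  2
So g(8) = 2.
Heap B is a plain Nim heap of size 4, so its Grundy value is 4.
Heap C is a plain Nim heap of size 8, so its Grundy value is 8.
The value of a disjunctive sum is the nim-sum of the parts.
Combined value = 2 ⊕ 4 ⊕ 8 = 14.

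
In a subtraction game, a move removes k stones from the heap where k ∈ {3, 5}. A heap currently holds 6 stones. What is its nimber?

2

Grundy values for subtraction set {3, 5}:
k:     0  1  2  3  4  5  6
g(k):  0  0  0  1  1  1  2
So g(6) = 2.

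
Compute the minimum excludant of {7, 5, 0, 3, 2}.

0 is in the set but 1 is not, so the mex is 1.

1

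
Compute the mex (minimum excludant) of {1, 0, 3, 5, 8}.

2

The values 0, 1 are all present; 2 is the first non-negative integer missing from the set.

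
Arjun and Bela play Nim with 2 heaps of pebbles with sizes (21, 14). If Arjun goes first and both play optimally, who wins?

Nim-sum: 21 ^ 14 = 27.
The nim-sum is 27 ≠ 0, so this is an N-position: the player to move can win; Arjun has a winning move.

Arjun wins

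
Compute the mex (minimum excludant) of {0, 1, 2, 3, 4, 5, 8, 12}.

The values 0, 1, 2, 3, 4, 5 are all present; 6 is the first non-negative integer missing from the set.

6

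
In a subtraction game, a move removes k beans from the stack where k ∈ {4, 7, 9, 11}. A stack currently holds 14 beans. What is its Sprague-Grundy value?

3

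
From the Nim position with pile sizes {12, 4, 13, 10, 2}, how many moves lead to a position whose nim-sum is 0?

3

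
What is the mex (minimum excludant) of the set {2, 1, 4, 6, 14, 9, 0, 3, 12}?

The values 0, 1, 2, 3, 4 are all present; 5 is the first non-negative integer missing from the set.

5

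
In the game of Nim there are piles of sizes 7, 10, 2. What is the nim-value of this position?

15

Compute the nim-sum pairwise:
7 XOR 10 = 13
13 XOR 2 = 15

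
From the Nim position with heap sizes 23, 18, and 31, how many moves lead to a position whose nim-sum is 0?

Nim-sum: 23 ⊕ 18 ⊕ 31 = 26.
The overall nim-sum is X = 26. A heap of size p has a winning move iff p XOR X < p (reduce it to p XOR X).
  23: 23 XOR 26 = 13 < 23 — winning move (to 13).
  18: 18 XOR 26 = 8 < 18 — winning move (to 8).
  31: 31 XOR 26 = 5 < 31 — winning move (to 5).
That gives 3 winning moves.

3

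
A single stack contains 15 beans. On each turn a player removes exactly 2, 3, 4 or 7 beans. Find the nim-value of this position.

Build the Grundy sequence with g(k) = mex{g(k−s) : s ∈ {2, 3, 4, 7}, s ≤ k}:
k:     0  1  2  3  4  5  6  7  8  9 10 11 12 13 14 15
g(k):  0  0  1  1  2  2  0  3  1  4  2  0  0  1  1  2
So g(15) = 2.

2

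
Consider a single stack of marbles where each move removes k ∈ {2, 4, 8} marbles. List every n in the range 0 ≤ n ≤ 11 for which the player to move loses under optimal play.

0, 1, 6, 7

Compute g(0), g(1), … for moves {2, 4, 8}:
g(0) = mex{} = 0
g(1) = mex{} = 0
g(2) = mex{0} = 1
g(3) = mex{0} = 1
g(4) = mex{0,1} = 2
g(5) = mex{0,1} = 2
g(6) = mex{1,2} = 0
g(7) = mex{1,2} = 0
g(8) = mex{0,2} = 1
g(9) = mex{0,2} = 1
g(10) = mex{0,1} = 2
g(11) = mex{0,1} = 2
The P-positions (g = 0) in 0..11 are 0, 1, 6, 7.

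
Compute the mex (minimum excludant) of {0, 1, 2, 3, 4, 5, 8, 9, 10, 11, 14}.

6

The values 0, 1, 2, 3, 4, 5 are all present; 6 is the first non-negative integer missing from the set.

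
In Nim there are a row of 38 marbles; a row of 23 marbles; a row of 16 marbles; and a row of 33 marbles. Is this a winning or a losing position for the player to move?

Compute the nim-sum pairwise:
38 ⊕ 23 = 49
49 ⊕ 16 = 33
33 ⊕ 33 = 0
The nim-sum is 0, so this is a P-position: the player to move is in a losing position under optimal play.

Losing position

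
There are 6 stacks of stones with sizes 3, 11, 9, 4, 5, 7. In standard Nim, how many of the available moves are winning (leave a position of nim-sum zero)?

3

Compute the nim-sum pairwise:
3 XOR 11 = 8
8 XOR 9 = 1
1 XOR 4 = 5
5 XOR 5 = 0
0 XOR 7 = 7
The overall nim-sum is X = 7. A stack of size p has a winning move iff p XOR X < p (reduce it to p XOR X).
  3: 3 XOR 7 = 4 ≥ 3 — no move.
  11: 11 XOR 7 = 12 ≥ 11 — no move.
  9: 9 XOR 7 = 14 ≥ 9 — no move.
  4: 4 XOR 7 = 3 < 4 — winning move (to 3).
  5: 5 XOR 7 = 2 < 5 — winning move (to 2).
  7: 7 XOR 7 = 0 < 7 — winning move (to 0).
That gives 3 winning moves.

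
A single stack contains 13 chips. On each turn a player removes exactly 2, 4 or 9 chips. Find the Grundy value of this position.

Compute g(0), g(1), … for moves {2, 4, 9}:
k:     0  1  2  3  4  5  6  7  8  9 10 11 12 13
g(k):  0  0  1  1  2  2  0  0  1  1  2  2  0  0
So g(13) = 0.

0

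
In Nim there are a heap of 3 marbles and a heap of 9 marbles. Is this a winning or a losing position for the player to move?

In binary:
  0011  (3)
  1001  (9)
  ----
  1010  (10)
The nim-sum is 10 ≠ 0, so this is an N-position: the player to move can win.

Winning position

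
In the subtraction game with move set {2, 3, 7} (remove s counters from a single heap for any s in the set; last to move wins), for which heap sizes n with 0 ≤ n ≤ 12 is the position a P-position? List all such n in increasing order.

0, 1, 5, 6, 10, 11

Grundy values for subtraction set {2, 3, 7}:
k:     0  1  2  3  4  5  6  7  8  9 10 11 12
g(k):  0  0  1  1  2  0  0  1  1  2  0  0  1
The P-positions (g = 0) in 0..12 are 0, 1, 5, 6, 10, 11.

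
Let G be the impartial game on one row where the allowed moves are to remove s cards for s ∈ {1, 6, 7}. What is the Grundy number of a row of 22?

2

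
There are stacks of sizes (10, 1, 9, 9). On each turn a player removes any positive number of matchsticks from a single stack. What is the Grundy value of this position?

Nim-sum: 10 XOR 1 XOR 9 XOR 9 = 11.

11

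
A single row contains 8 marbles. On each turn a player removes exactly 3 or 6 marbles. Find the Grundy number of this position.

2

Grundy values for subtraction set {3, 6}:
g(0) = mex{} = 0
g(1) = mex{} = 0
g(2) = mex{} = 0
g(3) = mex{0} = 1
g(4) = mex{0} = 1
g(5) = mex{0} = 1
g(6) = mex{0,1} = 2
g(7) = mex{0,1} = 2
g(8) = mex{0,1} = 2
So g(8) = 2.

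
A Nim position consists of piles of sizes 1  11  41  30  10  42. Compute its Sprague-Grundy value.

29

Compute the nim-sum pairwise:
1 XOR 11 = 10
10 XOR 41 = 35
35 XOR 30 = 61
61 XOR 10 = 55
55 XOR 42 = 29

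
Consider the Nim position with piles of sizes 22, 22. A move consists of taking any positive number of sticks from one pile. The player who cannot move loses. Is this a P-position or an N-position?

In binary:
  10110  (22)
  10110  (22)
  -----
  00000  (0)
The nim-sum is 0, so this is a P-position: the player to move is in a losing position under optimal play.

P-position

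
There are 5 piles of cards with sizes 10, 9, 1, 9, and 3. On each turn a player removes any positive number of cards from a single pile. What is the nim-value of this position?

8

Bitwise XOR of the heap sizes:
  1010  (10)
  1001  (9)
  0001  (1)
  1001  (9)
  0011  (3)
  ----
  1000  (8)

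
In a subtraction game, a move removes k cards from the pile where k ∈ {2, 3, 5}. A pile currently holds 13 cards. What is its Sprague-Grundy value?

Grundy values for subtraction set {2, 3, 5}:
k:     0  1  2  3  4  5  6  7  8  9 10 11 12 13
g(k):  0  0  1  1  2  2  3  0  0  1  1  2  2  3
So g(13) = 3.

3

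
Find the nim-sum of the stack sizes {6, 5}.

Nim-sum: 6 XOR 5 = 3.

3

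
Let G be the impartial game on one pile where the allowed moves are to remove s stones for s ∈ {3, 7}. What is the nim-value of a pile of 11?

0

Grundy values for subtraction set {3, 7}:
g(0) = mex{} = 0
g(1) = mex{} = 0
g(2) = mex{} = 0
g(3) = mex{0} = 1
g(4) = mex{0} = 1
g(5) = mex{0} = 1
g(6) = mex{1} = 0
g(7) = mex{0,1} = 2
g(8) = mex{0,1} = 2
g(9) = mex{0} = 1
g(10) = mex{1,2} = 0
g(11) = mex{1,2} = 0
So g(11) = 0.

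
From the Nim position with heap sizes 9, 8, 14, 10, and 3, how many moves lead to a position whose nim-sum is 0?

Nim-sum: 9 ⊕ 8 ⊕ 14 ⊕ 10 ⊕ 3 = 6.
The overall nim-sum is X = 6. A heap of size p has a winning move iff p XOR X < p (reduce it to p XOR X).
  9: 9 XOR 6 = 15 ≥ 9 — no move.
  8: 8 XOR 6 = 14 ≥ 8 — no move.
  14: 14 XOR 6 = 8 < 14 — winning move (to 8).
  10: 10 XOR 6 = 12 ≥ 10 — no move.
  3: 3 XOR 6 = 5 ≥ 3 — no move.
That gives 1 winning move.

1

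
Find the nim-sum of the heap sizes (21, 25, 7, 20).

31

Write each in binary and XOR column by column:
  10101  (21)
  11001  (25)
  00111  (7)
  10100  (20)
  -----
  11111  (31)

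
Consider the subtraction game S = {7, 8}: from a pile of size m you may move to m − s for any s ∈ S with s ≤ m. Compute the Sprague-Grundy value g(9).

Build the Grundy sequence with g(k) = mex{g(k−s) : s ∈ {7, 8}, s ≤ k}:
g(0) = mex{} = 0
g(1) = mex{} = 0
g(2) = mex{} = 0
g(3) = mex{} = 0
g(4) = mex{} = 0
g(5) = mex{} = 0
g(6) = mex{} = 0
g(7) = mex{0} = 1
g(8) = mex{0} = 1
g(9) = mex{0} = 1
So g(9) = 1.

1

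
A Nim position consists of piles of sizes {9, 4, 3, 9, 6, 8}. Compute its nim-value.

9

Bitwise XOR of the heap sizes:
  1001  (9)
  0100  (4)
  0011  (3)
  1001  (9)
  0110  (6)
  1000  (8)
  ----
  1001  (9)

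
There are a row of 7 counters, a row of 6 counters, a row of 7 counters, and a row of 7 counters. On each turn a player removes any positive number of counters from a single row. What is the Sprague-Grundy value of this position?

Bitwise XOR of the heap sizes:
  111  (7)
  110  (6)
  111  (7)
  111  (7)
  ---
  001  (1)

1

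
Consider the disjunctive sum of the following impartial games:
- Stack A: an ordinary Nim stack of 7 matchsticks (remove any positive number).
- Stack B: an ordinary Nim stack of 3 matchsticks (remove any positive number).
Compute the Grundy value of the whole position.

Stack A is a plain Nim stack of size 7, so its Grundy value is 7.
Stack B is a plain Nim stack of size 3, so its Grundy value is 3.
By the Sprague-Grundy theorem, the Grundy value of a sum of independent games is the XOR of the component values.
Combined value = 7 ⊕ 3 = 4.

4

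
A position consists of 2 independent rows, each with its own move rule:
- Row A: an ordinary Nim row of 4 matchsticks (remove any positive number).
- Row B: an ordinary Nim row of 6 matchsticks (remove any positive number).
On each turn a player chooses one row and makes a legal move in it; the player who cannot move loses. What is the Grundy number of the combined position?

2

Row A is a plain Nim row of size 4, so its Grundy value is 4.
Row B is a plain Nim row of size 6, so its Grundy value is 6.
The value of a disjunctive sum is the nim-sum of the parts.
Combined value = 4 XOR 6 = 2.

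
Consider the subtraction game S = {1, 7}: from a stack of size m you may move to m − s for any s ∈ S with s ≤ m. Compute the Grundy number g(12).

Build the Grundy sequence with g(k) = mex{g(k−s) : s ∈ {1, 7}, s ≤ k}:
k:     0  1  2  3  4  5  6  7  8  9 10 11 12
g(k):  0  1  0  1  0  1  0  1  0  1  0  1  0
So g(12) = 0.

0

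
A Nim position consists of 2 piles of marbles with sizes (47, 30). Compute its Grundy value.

49

In binary:
  101111  (47)
  011110  (30)
  ------
  110001  (49)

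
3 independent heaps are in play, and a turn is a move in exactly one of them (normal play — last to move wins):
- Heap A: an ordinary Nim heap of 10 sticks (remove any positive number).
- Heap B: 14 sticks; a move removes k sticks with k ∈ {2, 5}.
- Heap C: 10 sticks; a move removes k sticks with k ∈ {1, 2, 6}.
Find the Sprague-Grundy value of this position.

10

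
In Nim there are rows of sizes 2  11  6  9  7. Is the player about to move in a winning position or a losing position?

Winning position

Bitwise XOR of the heap sizes:
  0010  (2)
  1011  (11)
  0110  (6)
  1001  (9)
  0111  (7)
  ----
  0001  (1)
The nim-sum is 1 ≠ 0, so this is an N-position: the player to move can win.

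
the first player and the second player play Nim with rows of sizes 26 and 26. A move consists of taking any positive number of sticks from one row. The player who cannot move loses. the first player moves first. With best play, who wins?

the second player wins

Compute the nim-sum pairwise:
26 ⊕ 26 = 0
The nim-sum is 0, so this is a P-position: the player to move is in a losing position under optimal play; the first player is about to move from it and so loses — the second player wins.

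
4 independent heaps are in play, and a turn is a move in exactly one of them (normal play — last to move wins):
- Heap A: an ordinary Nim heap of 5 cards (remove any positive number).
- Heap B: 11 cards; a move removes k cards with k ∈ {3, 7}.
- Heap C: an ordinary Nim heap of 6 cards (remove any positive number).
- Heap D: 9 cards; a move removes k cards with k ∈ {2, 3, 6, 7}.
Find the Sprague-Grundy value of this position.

3

Heap A is a plain Nim heap of size 5, so its Grundy value is 5.
Build the Grundy sequence for heap B with g(k) = mex{g(k−s) : s ∈ {3, 7}, s ≤ k}:
g(0) = mex{} = 0
g(1) = mex{} = 0
g(2) = mex{} = 0
g(3) = mex{0} = 1
g(4) = mex{0} = 1
g(5) = mex{0} = 1
g(6) = mex{1} = 0
g(7) = mex{0,1} = 2
g(8) = mex{0,1} = 2
g(9) = mex{0} = 1
g(10) = mex{1,2} = 0
g(11) = mex{1,2} = 0
So g(11) = 0.
Heap C is a plain Nim heap of size 6, so its Grundy value is 6.
For heap D, compute g(0), g(1), … with moves {2, 3, 6, 7}:
g(0) = mex{} = 0
g(1) = mex{} = 0
g(2) = mex{0} = 1
g(3) = mex{0} = 1
g(4) = mex{0,1} = 2
g(5) = mex{1} = 0
g(6) = mex{0,1,2} = 3
g(7) = mex{0,2} = 1
g(8) = mex{0,1,3} = 2
g(9) = mex{1,3} = 0
So g(9) = 0.
By the Sprague-Grundy theorem, the Grundy value of a sum of independent games is the XOR of the component values.
Combined value = 5 XOR 0 XOR 6 XOR 0 = 3.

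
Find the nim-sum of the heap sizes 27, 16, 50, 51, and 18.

24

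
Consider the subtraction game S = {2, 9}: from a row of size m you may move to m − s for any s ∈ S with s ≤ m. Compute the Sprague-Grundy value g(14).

Compute g(0), g(1), … for moves {2, 9}:
k:     0  1  2  3  4  5  6  7  8  9 10 11 12 13 14
g(k):  0  0  1  1  0  0  1  1  0  2  1  0  0  1  1
So g(14) = 1.

1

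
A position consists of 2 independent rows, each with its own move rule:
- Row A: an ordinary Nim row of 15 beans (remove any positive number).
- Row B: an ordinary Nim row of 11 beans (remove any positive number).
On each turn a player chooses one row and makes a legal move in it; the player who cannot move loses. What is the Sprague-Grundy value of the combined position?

4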